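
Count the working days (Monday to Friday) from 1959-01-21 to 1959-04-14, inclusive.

60

1959-01-21 is a Wednesday.
The range spans 84 days (inclusive of both endpoints).
84 = 7 × 12, so the span is exactly 12 full weeks.
Each full week contributes 5 weekdays (Mon–Fri): 12 × 5 = 60.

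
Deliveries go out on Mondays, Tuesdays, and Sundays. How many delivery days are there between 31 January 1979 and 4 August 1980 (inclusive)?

31 January 1979 is a Wednesday.
The range spans 552 days (inclusive of both endpoints).
552 = 7 × 78 + 6, so there are 78 full weeks plus 6 extra days.
Each full week contributes 3 days from the set (Mon, Tue, Sun): 78 × 3 = 234.
The 6 extra days are Wed, Thu, Fri, Sat, Sun, Mon — 2 of them qualify.
Total: 234 + 2 = 236.

236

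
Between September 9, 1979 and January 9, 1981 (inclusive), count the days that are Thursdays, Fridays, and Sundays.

210

September 9, 1979 is a Sunday.
That's 489 days from start to end, counting both.
489 = 7 × 69 + 6, so there are 69 full weeks plus 6 extra days.
Each full week contributes 3 days from the set (Thu, Fri, Sun): 69 × 3 = 207.
The 6 extra days are Sun, Mon, Tue, Wed, Thu, Fri — 3 of them qualify.
Total: 207 + 3 = 210.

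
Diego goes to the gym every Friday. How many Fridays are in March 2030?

5

2030-03-01 is a Friday.
That's 31 days from start to end, counting both.
31 = 7 × 4 + 3, so there are 4 full weeks plus 3 extra days.
Each full week contributes one Friday: 4 so far.
The 3 extra days are Friday, Saturday, Sunday — 1 of them qualifies.
Total: 4 + 1 = 5.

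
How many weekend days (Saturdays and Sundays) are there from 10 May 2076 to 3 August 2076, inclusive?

10 May 2076 is a Sunday.
From 10 May 2076 to 3 August 2076 is 86 days inclusive.
86 = 7 × 12 + 2, so there are 12 full weeks plus 2 extra days.
Each full week contributes 2 weekend days (Sat, Sun): 12 × 2 = 24.
The 2 extra days are Sun, Mon — 1 of them qualifies.
Total: 24 + 1 = 25.

25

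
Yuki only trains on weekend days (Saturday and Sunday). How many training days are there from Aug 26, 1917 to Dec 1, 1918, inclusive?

Aug 26, 1917 is a Sunday.
From Aug 26, 1917 to Dec 1, 1918 is 463 days inclusive.
463 = 7 × 66 + 1, so there are 66 full weeks plus 1 extra day.
Each full week contributes 2 weekend days (Sat, Sun): 66 × 2 = 132.
The 1 extra day is Sunday — 1 of them qualifies.
Total: 132 + 1 = 133.

133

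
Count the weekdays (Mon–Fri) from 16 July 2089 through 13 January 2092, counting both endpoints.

650 weekdays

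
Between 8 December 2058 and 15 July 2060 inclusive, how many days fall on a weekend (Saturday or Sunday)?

167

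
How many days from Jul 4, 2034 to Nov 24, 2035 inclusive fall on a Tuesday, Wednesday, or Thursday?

219

Jul 4, 2034 is a Tuesday.
That's 509 days from start to end, counting both.
509 = 7 × 72 + 5, so there are 72 full weeks plus 5 extra days.
Each full week contributes 3 days from the set (Tue, Wed, Thu): 72 × 3 = 216.
The 5 extra days are Tuesday, Wednesday, Thursday, Friday, Saturday — 3 of them qualify.
Total: 216 + 3 = 219.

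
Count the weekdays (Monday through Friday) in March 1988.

1988-03-01 is a Tuesday.
That's 31 days from start to end, counting both.
31 = 7 × 4 + 3, so there are 4 full weeks plus 3 extra days.
Each full week contributes 5 weekdays (Mon–Fri): 4 × 5 = 20.
The 3 extra days are Tue, Wed, Thu — 3 of them qualify.
Total: 20 + 3 = 23.

23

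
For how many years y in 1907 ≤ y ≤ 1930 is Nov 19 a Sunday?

3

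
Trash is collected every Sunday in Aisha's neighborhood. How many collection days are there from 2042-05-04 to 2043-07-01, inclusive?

2042-05-04 is a Sunday.
That's 424 days from start to end, counting both.
424 = 7 × 60 + 4, so there are 60 full weeks plus 4 extra days.
Each full week contributes one Sunday: 60 so far.
The 4 extra days are Sun, Mon, Tue, Wed — 1 of them qualifies.
Total: 60 + 1 = 61.

61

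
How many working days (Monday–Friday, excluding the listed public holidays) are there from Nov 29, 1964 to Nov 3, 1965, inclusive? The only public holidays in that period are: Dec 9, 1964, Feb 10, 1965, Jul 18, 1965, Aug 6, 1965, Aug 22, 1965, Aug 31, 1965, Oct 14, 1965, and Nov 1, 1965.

Nov 29, 1964 is a Sunday.
From Nov 29, 1964 to Nov 3, 1965 is 340 days inclusive.
340 = 7 × 48 + 4, so there are 48 full weeks plus 4 extra days.
Each full week contributes 5 weekdays (Mon–Fri): 48 × 5 = 240.
The 4 extra days are Sunday, Monday, Tuesday, Wednesday — 3 of them qualify.
Total: 240 + 3 = 243.
Holidays: Dec 9, 1964 (Wed); Feb 10, 1965 (Wed); Jul 18, 1965 (Sun); Aug 6, 1965 (Fri); Aug 22, 1965 (Sun); Aug 31, 1965 (Tue); Oct 14, 1965 (Thu); Nov 1, 1965 (Mon).
6 of the 8 holidays fall on weekdays; the rest are weekends and were already excluded.
Business days: 243 − 6 = 237.

237 working days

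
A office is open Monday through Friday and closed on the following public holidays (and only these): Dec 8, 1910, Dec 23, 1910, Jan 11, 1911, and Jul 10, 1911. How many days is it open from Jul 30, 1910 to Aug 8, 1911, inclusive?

Jul 30, 1910 is a Saturday.
That's 375 days from start to end, counting both.
375 = 7 × 53 + 4, so there are 53 full weeks plus 4 extra days.
Each full week contributes 5 weekdays (Mon–Fri): 53 × 5 = 265.
The 4 extra days are Saturday, Sunday, Monday, Tuesday — 2 of them qualify.
Total: 265 + 2 = 267.
Holidays: Dec 8, 1910 (Thu); Dec 23, 1910 (Fri); Jan 11, 1911 (Wed); Jul 10, 1911 (Mon).
All 4 holidays fall on weekdays, so subtract 4.
Business days: 267 − 4 = 263.

263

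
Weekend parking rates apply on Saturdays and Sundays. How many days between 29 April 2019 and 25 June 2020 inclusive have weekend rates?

120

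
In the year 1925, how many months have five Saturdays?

A month has five Saturdays exactly when Saturday falls within its first (length − 28) days.
Jan: 31 days, starts Thu → 5 of Thu, Fri, Sat ✓
Feb: 28 days, starts Sun → 5 of (none)
Mar: 31 days, starts Sun → 5 of Sun, Mon, Tue
Apr: 30 days, starts Wed → 5 of Wed, Thu
May: 31 days, starts Fri → 5 of Fri, Sat, Sun ✓
Jun: 30 days, starts Mon → 5 of Mon, Tue
Jul: 31 days, starts Wed → 5 of Wed, Thu, Fri
Aug: 31 days, starts Sat → 5 of Sat, Sun, Mon ✓
Sep: 30 days, starts Tue → 5 of Tue, Wed
Oct: 31 days, starts Thu → 5 of Thu, Fri, Sat ✓
Nov: 30 days, starts Sun → 5 of Sun, Mon
Dec: 31 days, starts Tue → 5 of Tue, Wed, Thu
Months with five Saturdays: Jan, May, Aug, Oct.

4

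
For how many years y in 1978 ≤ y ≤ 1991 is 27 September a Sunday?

2

Day of week of September 27 in each year:
1978: Wed, 1979: Thu, 1980: Sat, 1981: Sun ✓, 1982: Mon, 1983: Tue, 1984: Thu, 1985: Fri, 1986: Sat, 1987: Sun ✓, 1988: Tue, 1989: Wed, 1990: Thu, 1991: Fri
Sundays: 1981, 1987.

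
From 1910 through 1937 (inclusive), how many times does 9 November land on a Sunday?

4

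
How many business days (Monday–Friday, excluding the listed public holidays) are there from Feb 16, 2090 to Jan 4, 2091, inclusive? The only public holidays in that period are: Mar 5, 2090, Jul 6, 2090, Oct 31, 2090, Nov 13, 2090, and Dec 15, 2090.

Feb 16, 2090 is a Thursday.
That's 323 days from start to end, counting both.
323 = 7 × 46 + 1, so there are 46 full weeks plus 1 extra day.
Each full week contributes 5 weekdays (Mon–Fri): 46 × 5 = 230.
The 1 extra day is Thu — 1 of them qualifies.
Total: 230 + 1 = 231.
Holidays: Mar 5, 2090 (Sun); Jul 6, 2090 (Thu); Oct 31, 2090 (Tue); Nov 13, 2090 (Mon); Dec 15, 2090 (Fri).
4 of the 5 holidays fall on weekdays; the rest are weekends and were already excluded.
Business days: 231 − 4 = 227.

227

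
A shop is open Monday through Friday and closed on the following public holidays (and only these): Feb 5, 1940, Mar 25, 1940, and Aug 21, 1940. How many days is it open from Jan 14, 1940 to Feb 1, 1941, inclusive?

272 working days

Jan 14, 1940 is a Sunday.
The range spans 385 days (inclusive of both endpoints).
385 = 7 × 55, so the span is exactly 55 full weeks.
Each full week contributes 5 weekdays (Mon–Fri): 55 × 5 = 275.
Total: 275.
Holidays: Feb 5, 1940 (Mon); Mar 25, 1940 (Mon); Aug 21, 1940 (Wed).
All 3 holidays fall on weekdays, so subtract 3.
Business days: 275 − 3 = 272.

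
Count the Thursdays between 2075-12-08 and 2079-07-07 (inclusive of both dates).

2075-12-08 is a Sunday.
The range spans 1308 days (inclusive of both endpoints).
1308 = 7 × 186 + 6, so there are 186 full weeks plus 6 extra days.
Each full week contributes one Thursday: 186 so far.
The 6 extra days are Sun, Mon, Tue, Wed, Thu, Fri — 1 of them qualifies.
Total: 186 + 1 = 187.

187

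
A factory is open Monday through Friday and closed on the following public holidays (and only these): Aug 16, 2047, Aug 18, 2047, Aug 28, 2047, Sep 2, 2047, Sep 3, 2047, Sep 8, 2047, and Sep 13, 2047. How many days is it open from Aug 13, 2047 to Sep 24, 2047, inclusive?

26

Aug 13, 2047 is a Tuesday.
That's 43 days from start to end, counting both.
43 = 7 × 6 + 1, so there are 6 full weeks plus 1 extra day.
Each full week contributes 5 weekdays (Mon–Fri): 6 × 5 = 30.
The 1 extra day is Tue — 1 of them qualifies.
Total: 30 + 1 = 31.
Holidays: Aug 16, 2047 (Fri); Aug 18, 2047 (Sun); Aug 28, 2047 (Wed); Sep 2, 2047 (Mon); Sep 3, 2047 (Tue); Sep 8, 2047 (Sun); Sep 13, 2047 (Fri).
5 of the 7 holidays fall on weekdays; the rest are weekends and were already excluded.
Business days: 31 − 5 = 26.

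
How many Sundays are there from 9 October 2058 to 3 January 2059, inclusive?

9 October 2058 is a Wednesday.
The range spans 87 days (inclusive of both endpoints).
87 = 7 × 12 + 3, so there are 12 full weeks plus 3 extra days.
Each full week contributes one Sunday: 12 so far.
The 3 extra days are Wednesday, Thursday, Friday — none qualify.
Total: 12 + 0 = 12.

12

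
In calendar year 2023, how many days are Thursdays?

52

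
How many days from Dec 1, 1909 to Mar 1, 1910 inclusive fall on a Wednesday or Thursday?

26

Dec 1, 1909 is a Wednesday.
The range spans 91 days (inclusive of both endpoints).
91 = 7 × 13, so the span is exactly 13 full weeks.
Each full week contributes 2 days from the set (Wed, Thu): 13 × 2 = 26.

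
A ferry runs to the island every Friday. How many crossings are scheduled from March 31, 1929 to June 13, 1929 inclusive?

10 Fridays

March 31, 1929 is a Sunday.
The range spans 75 days (inclusive of both endpoints).
75 = 7 × 10 + 5, so there are 10 full weeks plus 5 extra days.
Each full week contributes one Friday: 10 so far.
The 5 extra days are Sunday, Monday, Tuesday, Wednesday, Thursday — none qualify.
Total: 10 + 0 = 10.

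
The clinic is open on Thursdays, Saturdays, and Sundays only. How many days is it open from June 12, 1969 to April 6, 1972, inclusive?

442

June 12, 1969 is a Thursday.
From June 12, 1969 to April 6, 1972 is 1030 days inclusive.
1030 = 7 × 147 + 1, so there are 147 full weeks plus 1 extra day.
Each full week contributes 3 days from the set (Thu, Sat, Sun): 147 × 3 = 441.
The 1 extra day is Thursday — 1 of them qualifies.
Total: 441 + 1 = 442.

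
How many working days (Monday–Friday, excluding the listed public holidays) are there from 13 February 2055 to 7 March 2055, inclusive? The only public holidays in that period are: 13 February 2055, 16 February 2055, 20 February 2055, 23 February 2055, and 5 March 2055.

12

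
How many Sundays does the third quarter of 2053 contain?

13

1 July 2053 is a Tuesday.
From 1 July 2053 to 30 September 2053 is 92 days inclusive.
92 = 7 × 13 + 1, so there are 13 full weeks plus 1 extra day.
Each full week contributes one Sunday: 13 so far.
The 1 extra day is Tuesday — none qualify.
Total: 13 + 0 = 13.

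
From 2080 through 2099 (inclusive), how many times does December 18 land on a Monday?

2

Day of week of December 18 in each year:
2080: Wed, 2081: Thu, 2082: Fri, 2083: Sat, 2084: Mon ✓, 2085: Tue, 2086: Wed, 2087: Thu, 2088: Sat, 2089: Sun, 2090: Mon ✓, 2091: Tue, 2092: Thu, 2093: Fri, 2094: Sat, 2095: Sun, 2096: Tue, 2097: Wed, 2098: Thu, 2099: Fri
Mondays: 2084, 2090.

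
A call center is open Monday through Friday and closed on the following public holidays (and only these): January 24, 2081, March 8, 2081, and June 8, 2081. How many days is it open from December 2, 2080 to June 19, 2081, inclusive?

143

December 2, 2080 is a Monday.
The range spans 200 days (inclusive of both endpoints).
200 = 7 × 28 + 4, so there are 28 full weeks plus 4 extra days.
Each full week contributes 5 weekdays (Mon–Fri): 28 × 5 = 140.
The 4 extra days are Monday, Tuesday, Wednesday, Thursday — 4 of them qualify.
Total: 140 + 4 = 144.
Holidays: January 24, 2081 (Fri); March 8, 2081 (Sat); June 8, 2081 (Sun).
1 of the 3 holidays fall on weekdays; the rest are weekends and were already excluded.
Business days: 144 − 1 = 143.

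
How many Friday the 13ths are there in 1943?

1

The 13th falls on a Friday when the month's 13th has weekday Fri.
Jan 13 is Wed; Feb 13 is Sat; Mar 13 is Sat; Apr 13 is Tue; May 13 is Thu; Jun 13 is Sun; Jul 13 is Tue; Aug 13 is Fri ✓; Sep 13 is Mon; Oct 13 is Wed; Nov 13 is Sat; Dec 13 is Mon.
Friday the 13ths: Aug.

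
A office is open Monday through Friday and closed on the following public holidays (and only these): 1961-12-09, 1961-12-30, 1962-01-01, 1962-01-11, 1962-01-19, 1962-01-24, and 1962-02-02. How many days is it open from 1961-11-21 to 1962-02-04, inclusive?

1961-11-21 is a Tuesday.
The range spans 76 days (inclusive of both endpoints).
76 = 7 × 10 + 6, so there are 10 full weeks plus 6 extra days.
Each full week contributes 5 weekdays (Mon–Fri): 10 × 5 = 50.
The 6 extra days are Tue, Wed, Thu, Fri, Sat, Sun — 4 of them qualify.
Total: 50 + 4 = 54.
Holidays: 1961-12-09 (Sat); 1961-12-30 (Sat); 1962-01-01 (Mon); 1962-01-11 (Thu); 1962-01-19 (Fri); 1962-01-24 (Wed); 1962-02-02 (Fri).
5 of the 7 holidays fall on weekdays; the rest are weekends and were already excluded.
Business days: 54 − 5 = 49.

49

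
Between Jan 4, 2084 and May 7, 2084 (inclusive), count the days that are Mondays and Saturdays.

Jan 4, 2084 is a Tuesday.
That's 125 days from start to end, counting both.
125 = 7 × 17 + 6, so there are 17 full weeks plus 6 extra days.
Each full week contributes 2 days from the set (Mon, Sat): 17 × 2 = 34.
The 6 extra days are Tue, Wed, Thu, Fri, Sat, Sun — 1 of them qualifies.
Total: 34 + 1 = 35.

35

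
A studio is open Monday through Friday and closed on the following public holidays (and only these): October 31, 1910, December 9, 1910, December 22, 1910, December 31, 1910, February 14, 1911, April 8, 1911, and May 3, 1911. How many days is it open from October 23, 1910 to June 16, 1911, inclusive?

165

October 23, 1910 is a Sunday.
From October 23, 1910 to June 16, 1911 is 237 days inclusive.
237 = 7 × 33 + 6, so there are 33 full weeks plus 6 extra days.
Each full week contributes 5 weekdays (Mon–Fri): 33 × 5 = 165.
The 6 extra days are Sunday, Monday, Tuesday, Wednesday, Thursday, Friday — 5 of them qualify.
Total: 165 + 5 = 170.
Holidays: October 31, 1910 (Mon); December 9, 1910 (Fri); December 22, 1910 (Thu); December 31, 1910 (Sat); February 14, 1911 (Tue); April 8, 1911 (Sat); May 3, 1911 (Wed).
5 of the 7 holidays fall on weekdays; the rest are weekends and were already excluded.
Business days: 170 − 5 = 165.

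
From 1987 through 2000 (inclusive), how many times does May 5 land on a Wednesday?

2

Day of week of May 5 in each year:
1987: Tue, 1988: Thu, 1989: Fri, 1990: Sat, 1991: Sun, 1992: Tue, 1993: Wed ✓, 1994: Thu, 1995: Fri, 1996: Sun, 1997: Mon, 1998: Tue, 1999: Wed ✓, 2000: Fri
Wednesdays: 1993, 1999.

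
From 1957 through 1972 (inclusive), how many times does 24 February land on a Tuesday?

2

Day of week of February 24 in each year:
1957: Sun, 1958: Mon, 1959: Tue ✓, 1960: Wed, 1961: Fri, 1962: Sat, 1963: Sun, 1964: Mon, 1965: Wed, 1966: Thu, 1967: Fri, 1968: Sat, 1969: Mon, 1970: Tue ✓, 1971: Wed, 1972: Thu
Tuesdays: 1959, 1970.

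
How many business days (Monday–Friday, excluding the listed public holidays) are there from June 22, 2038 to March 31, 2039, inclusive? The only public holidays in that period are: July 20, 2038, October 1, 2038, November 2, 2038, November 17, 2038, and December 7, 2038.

198 business days

June 22, 2038 is a Tuesday.
The range spans 283 days (inclusive of both endpoints).
283 = 7 × 40 + 3, so there are 40 full weeks plus 3 extra days.
Each full week contributes 5 weekdays (Mon–Fri): 40 × 5 = 200.
The 3 extra days are Tuesday, Wednesday, Thursday — 3 of them qualify.
Total: 200 + 3 = 203.
Holidays: July 20, 2038 (Tue); October 1, 2038 (Fri); November 2, 2038 (Tue); November 17, 2038 (Wed); December 7, 2038 (Tue).
All 5 holidays fall on weekdays, so subtract 5.
Business days: 203 − 5 = 198.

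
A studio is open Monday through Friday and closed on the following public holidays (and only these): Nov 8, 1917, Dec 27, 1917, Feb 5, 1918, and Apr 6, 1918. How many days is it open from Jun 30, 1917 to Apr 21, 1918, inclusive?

207

Jun 30, 1917 is a Saturday.
The range spans 296 days (inclusive of both endpoints).
296 = 7 × 42 + 2, so there are 42 full weeks plus 2 extra days.
Each full week contributes 5 weekdays (Mon–Fri): 42 × 5 = 210.
The 2 extra days are Saturday, Sunday — none qualify.
Total: 210 + 0 = 210.
Holidays: Nov 8, 1917 (Thu); Dec 27, 1917 (Thu); Feb 5, 1918 (Tue); Apr 6, 1918 (Sat).
3 of the 4 holidays fall on weekdays; the rest are weekends and were already excluded.
Business days: 210 − 3 = 207.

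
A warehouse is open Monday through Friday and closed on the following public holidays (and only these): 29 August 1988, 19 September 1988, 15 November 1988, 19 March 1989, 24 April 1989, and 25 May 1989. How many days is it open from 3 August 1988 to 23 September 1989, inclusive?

293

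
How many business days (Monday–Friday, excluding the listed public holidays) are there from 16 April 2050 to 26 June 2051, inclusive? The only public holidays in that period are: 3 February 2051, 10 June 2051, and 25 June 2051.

310 business days

16 April 2050 is a Saturday.
That's 437 days from start to end, counting both.
437 = 7 × 62 + 3, so there are 62 full weeks plus 3 extra days.
Each full week contributes 5 weekdays (Mon–Fri): 62 × 5 = 310.
The 3 extra days are Sat, Sun, Mon — 1 of them qualifies.
Total: 310 + 1 = 311.
Holidays: 3 February 2051 (Fri); 10 June 2051 (Sat); 25 June 2051 (Sun).
1 of the 3 holidays fall on weekdays; the rest are weekends and were already excluded.
Business days: 311 − 1 = 310.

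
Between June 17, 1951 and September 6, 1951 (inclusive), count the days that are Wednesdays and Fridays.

23

June 17, 1951 is a Sunday.
That's 82 days from start to end, counting both.
82 = 7 × 11 + 5, so there are 11 full weeks plus 5 extra days.
Each full week contributes 2 days from the set (Wed, Fri): 11 × 2 = 22.
The 5 extra days are Sunday, Monday, Tuesday, Wednesday, Thursday — 1 of them qualifies.
Total: 22 + 1 = 23.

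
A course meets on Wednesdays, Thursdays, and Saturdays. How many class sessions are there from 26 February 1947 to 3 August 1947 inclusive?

69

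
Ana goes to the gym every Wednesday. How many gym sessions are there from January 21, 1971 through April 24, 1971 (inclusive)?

January 21, 1971 is a Thursday.
From January 21, 1971 to April 24, 1971 is 94 days inclusive.
94 = 7 × 13 + 3, so there are 13 full weeks plus 3 extra days.
Each full week contributes one Wednesday: 13 so far.
The 3 extra days are Thursday, Friday, Saturday — none qualify.
Total: 13 + 0 = 13.

13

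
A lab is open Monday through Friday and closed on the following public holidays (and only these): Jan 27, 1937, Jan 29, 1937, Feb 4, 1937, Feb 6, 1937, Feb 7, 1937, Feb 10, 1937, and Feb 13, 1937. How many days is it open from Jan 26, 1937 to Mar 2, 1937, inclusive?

22 business days

Jan 26, 1937 is a Tuesday.
The range spans 36 days (inclusive of both endpoints).
36 = 7 × 5 + 1, so there are 5 full weeks plus 1 extra day.
Each full week contributes 5 weekdays (Mon–Fri): 5 × 5 = 25.
The 1 extra day is Tuesday — 1 of them qualifies.
Total: 25 + 1 = 26.
Holidays: Jan 27, 1937 (Wed); Jan 29, 1937 (Fri); Feb 4, 1937 (Thu); Feb 6, 1937 (Sat); Feb 7, 1937 (Sun); Feb 10, 1937 (Wed); Feb 13, 1937 (Sat).
4 of the 7 holidays fall on weekdays; the rest are weekends and were already excluded.
Business days: 26 − 4 = 22.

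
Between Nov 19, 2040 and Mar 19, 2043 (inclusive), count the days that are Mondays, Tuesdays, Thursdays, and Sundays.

487

Nov 19, 2040 is a Monday.
That's 851 days from start to end, counting both.
851 = 7 × 121 + 4, so there are 121 full weeks plus 4 extra days.
Each full week contributes 4 days from the set (Mon, Tue, Thu, Sun): 121 × 4 = 484.
The 4 extra days are Monday, Tuesday, Wednesday, Thursday — 3 of them qualify.
Total: 484 + 3 = 487.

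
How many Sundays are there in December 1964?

December 1, 1964 is a Tuesday.
From December 1, 1964 to December 31, 1964 is 31 days inclusive.
31 = 7 × 4 + 3, so there are 4 full weeks plus 3 extra days.
Each full week contributes one Sunday: 4 so far.
The 3 extra days are Tuesday, Wednesday, Thursday — none qualify.
Total: 4 + 0 = 4.

4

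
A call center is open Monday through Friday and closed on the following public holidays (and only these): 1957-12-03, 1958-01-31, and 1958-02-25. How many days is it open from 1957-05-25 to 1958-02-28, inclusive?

197 working days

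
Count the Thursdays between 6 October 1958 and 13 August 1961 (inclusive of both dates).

6 October 1958 is a Monday.
The range spans 1043 days (inclusive of both endpoints).
1043 = 7 × 149, so the span is exactly 149 full weeks.
Each full week contributes one Thursday: 149 so far.

149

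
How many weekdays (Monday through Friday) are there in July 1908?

23 weekdays

Jul 1, 1908 is a Wednesday.
From Jul 1, 1908 to Jul 31, 1908 is 31 days inclusive.
31 = 7 × 4 + 3, so there are 4 full weeks plus 3 extra days.
Each full week contributes 5 weekdays (Mon–Fri): 4 × 5 = 20.
The 3 extra days are Wednesday, Thursday, Friday — 3 of them qualify.
Total: 20 + 3 = 23.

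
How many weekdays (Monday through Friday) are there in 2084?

January 1, 2084 is a Saturday.
That's 366 days from start to end, counting both.
366 = 7 × 52 + 2, so there are 52 full weeks plus 2 extra days.
Each full week contributes 5 weekdays (Mon–Fri): 52 × 5 = 260.
The 2 extra days are Sat, Sun — none qualify.
Total: 260 + 0 = 260.

260 weekdays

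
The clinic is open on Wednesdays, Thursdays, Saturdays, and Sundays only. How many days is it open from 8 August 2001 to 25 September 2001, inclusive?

8 August 2001 is a Wednesday.
The range spans 49 days (inclusive of both endpoints).
49 = 7 × 7, so the span is exactly 7 full weeks.
Each full week contributes 4 days from the set (Wed, Thu, Sat, Sun): 7 × 4 = 28.
Total: 28.

28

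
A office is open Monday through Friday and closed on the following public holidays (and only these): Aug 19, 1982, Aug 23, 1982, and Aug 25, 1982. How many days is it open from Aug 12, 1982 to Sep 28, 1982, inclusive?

31

Aug 12, 1982 is a Thursday.
The range spans 48 days (inclusive of both endpoints).
48 = 7 × 6 + 6, so there are 6 full weeks plus 6 extra days.
Each full week contributes 5 weekdays (Mon–Fri): 6 × 5 = 30.
The 6 extra days are Thu, Fri, Sat, Sun, Mon, Tue — 4 of them qualify.
Total: 30 + 4 = 34.
Holidays: Aug 19, 1982 (Thu); Aug 23, 1982 (Mon); Aug 25, 1982 (Wed).
All 3 holidays fall on weekdays, so subtract 3.
Business days: 34 − 3 = 31.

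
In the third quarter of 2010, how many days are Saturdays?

1 July 2010 is a Thursday.
The range spans 92 days (inclusive of both endpoints).
92 = 7 × 13 + 1, so there are 13 full weeks plus 1 extra day.
Each full week contributes one Saturday: 13 so far.
The 1 extra day is Thu — none qualify.
Total: 13 + 0 = 13.

13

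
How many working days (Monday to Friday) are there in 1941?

261

1941-01-01 is a Wednesday.
The range spans 365 days (inclusive of both endpoints).
365 = 7 × 52 + 1, so there are 52 full weeks plus 1 extra day.
Each full week contributes 5 weekdays (Mon–Fri): 52 × 5 = 260.
The 1 extra day is Wed — 1 of them qualifies.
Total: 260 + 1 = 261.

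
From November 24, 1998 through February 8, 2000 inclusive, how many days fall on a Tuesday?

64 Tuesdays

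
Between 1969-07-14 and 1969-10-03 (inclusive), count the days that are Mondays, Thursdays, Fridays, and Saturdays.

47

1969-07-14 is a Monday.
The range spans 82 days (inclusive of both endpoints).
82 = 7 × 11 + 5, so there are 11 full weeks plus 5 extra days.
Each full week contributes 4 days from the set (Mon, Thu, Fri, Sat): 11 × 4 = 44.
The 5 extra days are Monday, Tuesday, Wednesday, Thursday, Friday — 3 of them qualify.
Total: 44 + 3 = 47.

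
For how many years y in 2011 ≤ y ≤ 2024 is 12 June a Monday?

2

Day of week of June 12 in each year:
2011: Sun, 2012: Tue, 2013: Wed, 2014: Thu, 2015: Fri, 2016: Sun, 2017: Mon ✓, 2018: Tue, 2019: Wed, 2020: Fri, 2021: Sat, 2022: Sun, 2023: Mon ✓, 2024: Wed
Mondays: 2017, 2023.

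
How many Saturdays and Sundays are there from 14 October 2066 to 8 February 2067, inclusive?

14 October 2066 is a Thursday.
From 14 October 2066 to 8 February 2067 is 118 days inclusive.
118 = 7 × 16 + 6, so there are 16 full weeks plus 6 extra days.
Each full week contributes 2 weekend days (Sat, Sun): 16 × 2 = 32.
The 6 extra days are Thu, Fri, Sat, Sun, Mon, Tue — 2 of them qualify.
Total: 32 + 2 = 34.

34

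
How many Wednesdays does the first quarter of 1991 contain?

13

1991-01-01 is a Tuesday.
That's 90 days from start to end, counting both.
90 = 7 × 12 + 6, so there are 12 full weeks plus 6 extra days.
Each full week contributes one Wednesday: 12 so far.
The 6 extra days are Tue, Wed, Thu, Fri, Sat, Sun — 1 of them qualifies.
Total: 12 + 1 = 13.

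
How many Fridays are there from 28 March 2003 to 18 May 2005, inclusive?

112 Fridays

28 March 2003 is a Friday.
That's 783 days from start to end, counting both.
783 = 7 × 111 + 6, so there are 111 full weeks plus 6 extra days.
Each full week contributes one Friday: 111 so far.
The 6 extra days are Friday, Saturday, Sunday, Monday, Tuesday, Wednesday — 1 of them qualifies.
Total: 111 + 1 = 112.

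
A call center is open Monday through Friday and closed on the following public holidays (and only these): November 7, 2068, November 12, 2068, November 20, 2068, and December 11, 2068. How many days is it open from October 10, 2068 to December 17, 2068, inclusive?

October 10, 2068 is a Wednesday.
That's 69 days from start to end, counting both.
69 = 7 × 9 + 6, so there are 9 full weeks plus 6 extra days.
Each full week contributes 5 weekdays (Mon–Fri): 9 × 5 = 45.
The 6 extra days are Wed, Thu, Fri, Sat, Sun, Mon — 4 of them qualify.
Total: 45 + 4 = 49.
Holidays: November 7, 2068 (Wed); November 12, 2068 (Mon); November 20, 2068 (Tue); December 11, 2068 (Tue).
All 4 holidays fall on weekdays, so subtract 4.
Business days: 49 − 4 = 45.

45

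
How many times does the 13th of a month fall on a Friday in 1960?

1

The 13th falls on a Friday when the month's 13th has weekday Fri.
Jan 13 is Wed; Feb 13 is Sat; Mar 13 is Sun; Apr 13 is Wed; May 13 is Fri ✓; Jun 13 is Mon; Jul 13 is Wed; Aug 13 is Sat; Sep 13 is Tue; Oct 13 is Thu; Nov 13 is Sun; Dec 13 is Tue.
Friday the 13ths: May.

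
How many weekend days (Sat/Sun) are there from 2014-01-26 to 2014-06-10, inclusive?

39

2014-01-26 is a Sunday.
From 2014-01-26 to 2014-06-10 is 136 days inclusive.
136 = 7 × 19 + 3, so there are 19 full weeks plus 3 extra days.
Each full week contributes 2 weekend days (Sat, Sun): 19 × 2 = 38.
The 3 extra days are Sunday, Monday, Tuesday — 1 of them qualifies.
Total: 38 + 1 = 39.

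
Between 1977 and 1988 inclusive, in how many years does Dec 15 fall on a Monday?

2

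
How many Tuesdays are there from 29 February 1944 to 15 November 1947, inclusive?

29 February 1944 is a Tuesday.
That's 1356 days from start to end, counting both.
1356 = 7 × 193 + 5, so there are 193 full weeks plus 5 extra days.
Each full week contributes one Tuesday: 193 so far.
The 5 extra days are Tue, Wed, Thu, Fri, Sat — 1 of them qualifies.
Total: 193 + 1 = 194.

194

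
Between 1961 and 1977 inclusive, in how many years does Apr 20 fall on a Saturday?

Day of week of April 20 in each year:
1961: Thu, 1962: Fri, 1963: Sat ✓, 1964: Mon, 1965: Tue, 1966: Wed, 1967: Thu, 1968: Sat ✓, 1969: Sun, 1970: Mon, 1971: Tue, 1972: Thu, 1973: Fri, 1974: Sat ✓, 1975: Sun, 1976: Tue, 1977: Wed
Saturdays: 1963, 1968, 1974.

3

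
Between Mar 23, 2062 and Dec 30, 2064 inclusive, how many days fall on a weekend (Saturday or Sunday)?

Mar 23, 2062 is a Thursday.
From Mar 23, 2062 to Dec 30, 2064 is 1014 days inclusive.
1014 = 7 × 144 + 6, so there are 144 full weeks plus 6 extra days.
Each full week contributes 2 weekend days (Sat, Sun): 144 × 2 = 288.
The 6 extra days are Thursday, Friday, Saturday, Sunday, Monday, Tuesday — 2 of them qualify.
Total: 288 + 2 = 290.

290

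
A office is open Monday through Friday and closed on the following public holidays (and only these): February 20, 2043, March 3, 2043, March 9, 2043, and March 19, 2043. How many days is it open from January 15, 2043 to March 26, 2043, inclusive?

47 working days

January 15, 2043 is a Thursday.
From January 15, 2043 to March 26, 2043 is 71 days inclusive.
71 = 7 × 10 + 1, so there are 10 full weeks plus 1 extra day.
Each full week contributes 5 weekdays (Mon–Fri): 10 × 5 = 50.
The 1 extra day is Thu — 1 of them qualifies.
Total: 50 + 1 = 51.
Holidays: February 20, 2043 (Fri); March 3, 2043 (Tue); March 9, 2043 (Mon); March 19, 2043 (Thu).
All 4 holidays fall on weekdays, so subtract 4.
Business days: 51 − 4 = 47.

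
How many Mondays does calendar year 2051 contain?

52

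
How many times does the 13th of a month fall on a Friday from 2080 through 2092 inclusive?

21

Friday-the-13ths by year:
2080: Sep, Dec
2081: Jun
2082: Feb, Mar, Nov
2083: Aug
2084: Oct
2085: Apr, Jul
2086: Sep, Dec
2087: Jun
2088: Feb, Aug
2089: May
2090: Jan, Oct
2091: Apr, Jul
2092: Jun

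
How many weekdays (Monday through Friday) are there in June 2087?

2087-06-01 is a Sunday.
That's 30 days from start to end, counting both.
30 = 7 × 4 + 2, so there are 4 full weeks plus 2 extra days.
Each full week contributes 5 weekdays (Mon–Fri): 4 × 5 = 20.
The 2 extra days are Sun, Mon — 1 of them qualifies.
Total: 20 + 1 = 21.

21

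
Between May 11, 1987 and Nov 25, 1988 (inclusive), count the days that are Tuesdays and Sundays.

161

May 11, 1987 is a Monday.
That's 565 days from start to end, counting both.
565 = 7 × 80 + 5, so there are 80 full weeks plus 5 extra days.
Each full week contributes 2 days from the set (Tue, Sun): 80 × 2 = 160.
The 5 extra days are Mon, Tue, Wed, Thu, Fri — 1 of them qualifies.
Total: 160 + 1 = 161.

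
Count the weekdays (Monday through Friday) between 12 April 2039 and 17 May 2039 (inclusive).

12 April 2039 is a Tuesday.
That's 36 days from start to end, counting both.
36 = 7 × 5 + 1, so there are 5 full weeks plus 1 extra day.
Each full week contributes 5 weekdays (Mon–Fri): 5 × 5 = 25.
The 1 extra day is Tuesday — 1 of them qualifies.
Total: 25 + 1 = 26.

26 weekdays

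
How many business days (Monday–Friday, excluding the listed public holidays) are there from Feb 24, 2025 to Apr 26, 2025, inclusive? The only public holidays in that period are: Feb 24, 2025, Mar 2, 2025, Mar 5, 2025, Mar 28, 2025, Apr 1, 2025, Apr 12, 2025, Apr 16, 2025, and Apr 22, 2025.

Feb 24, 2025 is a Monday.
That's 62 days from start to end, counting both.
62 = 7 × 8 + 6, so there are 8 full weeks plus 6 extra days.
Each full week contributes 5 weekdays (Mon–Fri): 8 × 5 = 40.
The 6 extra days are Mon, Tue, Wed, Thu, Fri, Sat — 5 of them qualify.
Total: 40 + 5 = 45.
Holidays: Feb 24, 2025 (Mon); Mar 2, 2025 (Sun); Mar 5, 2025 (Wed); Mar 28, 2025 (Fri); Apr 1, 2025 (Tue); Apr 12, 2025 (Sat); Apr 16, 2025 (Wed); Apr 22, 2025 (Tue).
6 of the 8 holidays fall on weekdays; the rest are weekends and were already excluded.
Business days: 45 − 6 = 39.

39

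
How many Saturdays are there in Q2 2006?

1 April 2006 is a Saturday.
That's 91 days from start to end, counting both.
91 = 7 × 13, so the span is exactly 13 full weeks.
Each full week contributes one Saturday: 13 so far.

13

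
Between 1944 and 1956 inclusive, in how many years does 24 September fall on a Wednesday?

Day of week of September 24 in each year:
1944: Sun, 1945: Mon, 1946: Tue, 1947: Wed ✓, 1948: Fri, 1949: Sat, 1950: Sun, 1951: Mon, 1952: Wed ✓, 1953: Thu, 1954: Fri, 1955: Sat, 1956: Mon
Wednesdays: 1947, 1952.

2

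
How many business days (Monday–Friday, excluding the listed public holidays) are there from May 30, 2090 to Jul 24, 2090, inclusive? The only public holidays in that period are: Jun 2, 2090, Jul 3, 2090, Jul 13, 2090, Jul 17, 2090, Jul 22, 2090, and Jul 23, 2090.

36

May 30, 2090 is a Tuesday.
From May 30, 2090 to Jul 24, 2090 is 56 days inclusive.
56 = 7 × 8, so the span is exactly 8 full weeks.
Each full week contributes 5 weekdays (Mon–Fri): 8 × 5 = 40.
Total: 40.
Holidays: Jun 2, 2090 (Fri); Jul 3, 2090 (Mon); Jul 13, 2090 (Thu); Jul 17, 2090 (Mon); Jul 22, 2090 (Sat); Jul 23, 2090 (Sun).
4 of the 6 holidays fall on weekdays; the rest are weekends and were already excluded.
Business days: 40 − 4 = 36.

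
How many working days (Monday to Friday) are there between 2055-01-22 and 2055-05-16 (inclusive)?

81 weekdays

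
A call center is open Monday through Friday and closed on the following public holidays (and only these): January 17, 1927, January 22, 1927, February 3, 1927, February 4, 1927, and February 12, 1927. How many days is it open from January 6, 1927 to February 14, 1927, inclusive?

25 business days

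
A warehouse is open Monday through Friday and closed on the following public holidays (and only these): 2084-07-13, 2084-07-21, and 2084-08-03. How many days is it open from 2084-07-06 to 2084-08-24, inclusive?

33 working days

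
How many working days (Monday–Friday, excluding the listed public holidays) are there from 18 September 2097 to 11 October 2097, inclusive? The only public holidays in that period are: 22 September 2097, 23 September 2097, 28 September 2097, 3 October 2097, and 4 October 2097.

15 working days

18 September 2097 is a Wednesday.
The range spans 24 days (inclusive of both endpoints).
24 = 7 × 3 + 3, so there are 3 full weeks plus 3 extra days.
Each full week contributes 5 weekdays (Mon–Fri): 3 × 5 = 15.
The 3 extra days are Wednesday, Thursday, Friday — 3 of them qualify.
Total: 15 + 3 = 18.
Holidays: 22 September 2097 (Sun); 23 September 2097 (Mon); 28 September 2097 (Sat); 3 October 2097 (Thu); 4 October 2097 (Fri).
3 of the 5 holidays fall on weekdays; the rest are weekends and were already excluded.
Business days: 18 − 3 = 15.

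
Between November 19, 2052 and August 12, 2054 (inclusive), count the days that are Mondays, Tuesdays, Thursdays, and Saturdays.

361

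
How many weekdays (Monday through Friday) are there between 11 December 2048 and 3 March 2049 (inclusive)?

59

11 December 2048 is a Friday.
That's 83 days from start to end, counting both.
83 = 7 × 11 + 6, so there are 11 full weeks plus 6 extra days.
Each full week contributes 5 weekdays (Mon–Fri): 11 × 5 = 55.
The 6 extra days are Fri, Sat, Sun, Mon, Tue, Wed — 4 of them qualify.
Total: 55 + 4 = 59.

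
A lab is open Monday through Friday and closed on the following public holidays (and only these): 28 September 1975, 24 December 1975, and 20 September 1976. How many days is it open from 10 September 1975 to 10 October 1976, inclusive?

10 September 1975 is a Wednesday.
The range spans 397 days (inclusive of both endpoints).
397 = 7 × 56 + 5, so there are 56 full weeks plus 5 extra days.
Each full week contributes 5 weekdays (Mon–Fri): 56 × 5 = 280.
The 5 extra days are Wed, Thu, Fri, Sat, Sun — 3 of them qualify.
Total: 280 + 3 = 283.
Holidays: 28 September 1975 (Sun); 24 December 1975 (Wed); 20 September 1976 (Mon).
2 of the 3 holidays fall on weekdays; the rest are weekends and were already excluded.
Business days: 283 − 2 = 281.

281 business days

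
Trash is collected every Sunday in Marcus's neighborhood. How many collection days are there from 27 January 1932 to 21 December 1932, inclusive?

47

27 January 1932 is a Wednesday.
The range spans 330 days (inclusive of both endpoints).
330 = 7 × 47 + 1, so there are 47 full weeks plus 1 extra day.
Each full week contributes one Sunday: 47 so far.
The 1 extra day is Wed — none qualify.
Total: 47 + 0 = 47.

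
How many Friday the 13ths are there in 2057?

2

The 13th falls on a Friday when the month's 13th has weekday Fri.
Jan 13 is Sat; Feb 13 is Tue; Mar 13 is Tue; Apr 13 is Fri ✓; May 13 is Sun; Jun 13 is Wed; Jul 13 is Fri ✓; Aug 13 is Mon; Sep 13 is Thu; Oct 13 is Sat; Nov 13 is Tue; Dec 13 is Thu.
Friday the 13ths: Apr, Jul.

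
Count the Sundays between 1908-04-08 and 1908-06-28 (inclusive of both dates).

12

1908-04-08 is a Wednesday.
From 1908-04-08 to 1908-06-28 is 82 days inclusive.
82 = 7 × 11 + 5, so there are 11 full weeks plus 5 extra days.
Each full week contributes one Sunday: 11 so far.
The 5 extra days are Wed, Thu, Fri, Sat, Sun — 1 of them qualifies.
Total: 11 + 1 = 12.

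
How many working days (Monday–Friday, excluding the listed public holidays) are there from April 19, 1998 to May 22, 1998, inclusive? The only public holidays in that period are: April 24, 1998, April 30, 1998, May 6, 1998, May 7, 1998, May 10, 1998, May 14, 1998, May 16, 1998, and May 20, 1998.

19 working days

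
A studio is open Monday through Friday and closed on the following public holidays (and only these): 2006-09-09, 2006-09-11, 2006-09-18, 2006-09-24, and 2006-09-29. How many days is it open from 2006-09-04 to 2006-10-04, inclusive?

20 working days

2006-09-04 is a Monday.
That's 31 days from start to end, counting both.
31 = 7 × 4 + 3, so there are 4 full weeks plus 3 extra days.
Each full week contributes 5 weekdays (Mon–Fri): 4 × 5 = 20.
The 3 extra days are Mon, Tue, Wed — 3 of them qualify.
Total: 20 + 3 = 23.
Holidays: 2006-09-09 (Sat); 2006-09-11 (Mon); 2006-09-18 (Mon); 2006-09-24 (Sun); 2006-09-29 (Fri).
3 of the 5 holidays fall on weekdays; the rest are weekends and were already excluded.
Business days: 23 − 3 = 20.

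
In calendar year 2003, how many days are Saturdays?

Jan 1, 2003 is a Wednesday.
From Jan 1, 2003 to Dec 31, 2003 is 365 days inclusive.
365 = 7 × 52 + 1, so there are 52 full weeks plus 1 extra day.
Each full week contributes one Saturday: 52 so far.
The 1 extra day is Wed — none qualify.
Total: 52 + 0 = 52.

52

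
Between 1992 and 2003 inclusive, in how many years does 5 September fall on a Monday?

Day of week of September 5 in each year:
1992: Sat, 1993: Sun, 1994: Mon ✓, 1995: Tue, 1996: Thu, 1997: Fri, 1998: Sat, 1999: Sun, 2000: Tue, 2001: Wed, 2002: Thu, 2003: Fri
Mondays: 1994.

1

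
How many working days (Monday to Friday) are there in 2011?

260 weekdays

2011-01-01 is a Saturday.
That's 365 days from start to end, counting both.
365 = 7 × 52 + 1, so there are 52 full weeks plus 1 extra day.
Each full week contributes 5 weekdays (Mon–Fri): 52 × 5 = 260.
The 1 extra day is Saturday — none qualify.
Total: 260 + 0 = 260.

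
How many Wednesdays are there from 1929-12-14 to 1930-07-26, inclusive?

32

1929-12-14 is a Saturday.
That's 225 days from start to end, counting both.
225 = 7 × 32 + 1, so there are 32 full weeks plus 1 extra day.
Each full week contributes one Wednesday: 32 so far.
The 1 extra day is Saturday — none qualify.
Total: 32 + 0 = 32.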